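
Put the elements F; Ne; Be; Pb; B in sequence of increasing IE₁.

Be is in period 2, group 2; B is in period 2, group 13; F is in period 2, group 17; Ne is in period 2, group 18; Pb is in period 6, group 14.
Across a period the outer electron is held more tightly (higher IE₁); down a group it sits in a higher shell, more shielded, and comes off more easily.
These span different periods and groups, so the two trends combine.
B > Pb: period and group pull opposite ways; the down-group shift dominates (801 vs 716 kJ/mol).
Be > B: this pair runs against the simple trend — see the exception note.
F > Be: F lies to the right of Be in period 2, so the across-period effect alone puts F higher.
Ne > F: both are in period 2; the period trend gives Ne the larger value.
Note the exception: Be has a higher first ionization energy than B, contrary to the simple trend — removing B's lone 2p electron is easier than breaking Be's filled 2s².
Tabulated first ionization energy (kJ/mol): Be 900, B 801, F 1681, Ne 2081, Pb 716.
So from lowest to highest: Pb < B < Be < F < Ne.

Pb < B < Be < F < Ne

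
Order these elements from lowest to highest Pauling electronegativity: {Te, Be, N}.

Be is in period 2, group 2; N is in period 2, group 15; Te is in period 5, group 16.
Electronegativity increases across a period and decreases down a group, tracking effective nuclear charge and atomic size.
These span different periods and groups, so the two trends combine.
Te > Be: the two effects oppose for this pair; the across-period effect wins (2.10 vs 1.57).
N > Te: the two effects oppose for this pair; the down-group effect wins (3.04 vs 2.10).
Tabulated electronegativity (Pauling): Be 1.57, N 3.04, Te 2.10.
So from lowest to highest: Be < Te < N.

Be, Te, N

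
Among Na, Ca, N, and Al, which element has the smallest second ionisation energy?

The second ionization energy removes an electron from the +1 ion. For each element: Na⁺ is the bare [Ne] core; Ca⁺ still has 1 valence electron; N⁺ still has 4 valence electrons; Al⁺ still has 2 valence electrons.
Breaking into a closed-shell core is much more expensive than removing a leftover valence electron — Na has the largest IE_2 here.
Valence configurations: Ca⁺ [Ar]4s¹, N⁺ [He]2s²2p², Al⁺ [Ne]3s².
Tabulated IE_2 (kJ/mol): Na 4562, Ca 1145, N 2856, Al 1817.
So the second ionization energies run Ca < Al < N < Na.

Ca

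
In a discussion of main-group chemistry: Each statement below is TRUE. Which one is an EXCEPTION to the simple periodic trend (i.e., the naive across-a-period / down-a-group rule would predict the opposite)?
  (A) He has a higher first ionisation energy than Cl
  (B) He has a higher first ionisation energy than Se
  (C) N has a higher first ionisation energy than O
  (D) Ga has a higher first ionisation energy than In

The general trend: first ionisation energy increases across a period and decreases down a group.
(A) He (period 1, group 18) vs Cl (period 3, group 17): the stated order agrees with the simple trend.
(B) He (period 1, group 18) vs Se (period 4, group 16): the stated order agrees with the simple trend.
(C) N (period 2, group 15) vs O (period 2, group 16): the stated order contradicts the simple trend.
(D) Ga (period 4, group 13) vs In (period 5, group 13): the stated order agrees with the simple trend.
The exception is (C): pairing an electron in O's 2p⁴ costs repulsion energy, so O ionizes more easily than half-filled N (2p³).

(C)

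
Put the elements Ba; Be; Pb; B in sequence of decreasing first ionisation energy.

Be, B, Pb, Ba

Removing the outermost electron gets harder across a period and easier down a group.
Neither a single period nor a single group — weigh both effects.
Pb > Ba: Pb lies to the right of Ba in period 6, so the across-period effect alone puts Pb higher.
B > Pb: period and group pull opposite ways; the down-group shift dominates (801 vs 716 kJ/mol).
Be > B: this pair runs against the simple trend — see the exception note.
Note the exception: Be has a higher first ionization energy than B, contrary to the simple trend — removing B's lone 2p electron is easier than breaking Be's filled 2s².
For reference (kJ/mol): Be 900, B 801, Ba 503, Pb 716.
So from highest to lowest: Be > B > Pb > Ba.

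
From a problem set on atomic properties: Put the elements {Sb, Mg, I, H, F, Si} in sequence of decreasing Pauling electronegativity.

F, I, H, Sb, Si, Mg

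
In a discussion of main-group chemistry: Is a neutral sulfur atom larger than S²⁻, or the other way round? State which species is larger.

S²⁻

Forming S²⁻ adds 2 electrons to S. More electron–electron repulsion in the same shell, with unchanged nuclear charge, lets the cloud expand.
An anion is larger than its parent atom: S²⁻ > S.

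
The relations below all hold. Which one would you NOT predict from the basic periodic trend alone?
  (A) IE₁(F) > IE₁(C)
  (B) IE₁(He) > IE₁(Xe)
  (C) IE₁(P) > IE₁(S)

(C)

The general trend: first ionization energy increases across a period and decreases down a group.
(A) F (period 2, group 17) vs C (period 2, group 14): the stated order agrees with the simple trend.
(B) He (period 1, group 18) vs Xe (period 5, group 18): the stated order agrees with the simple trend.
(C) P (period 3, group 15) vs S (period 3, group 16): the stated order contradicts the simple trend.
The exception is (C): S (3p⁴) ionizes more easily than half-filled P (3p³) because the paired 3p electron in S is pushed out by e⁻–e⁻ repulsion.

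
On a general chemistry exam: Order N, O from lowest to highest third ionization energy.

N < O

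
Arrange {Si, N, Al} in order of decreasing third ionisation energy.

N, Si, Al

The third ionization energy removes an electron from the +2 ion. For each element: Si²⁺ still has 2 valence electrons; N²⁺ still has 3 valence electrons; Al²⁺ still has 1 valence electron.
All are still removing valence electrons, so compare the +2 ions as you would atoms: IE_3 generally rises across a period (higher Z_eff) and falls down a group (larger shell), subject to the usual subshell exceptions.
Valence configurations: Si²⁺ [Ne]3s², N²⁺ [He]2s²2p¹, Al²⁺ [Ne]3s¹.
Approximate IE_3 values (kJ/mol): Si 3232, N 4578, Al 2745.
Putting it together, IE_3: Al < Si < N.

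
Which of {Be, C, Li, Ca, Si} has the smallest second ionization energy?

IE_2 is the cost of taking one more electron from the +1 cation: Be⁺ still has 1 valence electron; C⁺ still has 3 valence electrons; Li⁺ is the bare [He] core; Ca⁺ still has 1 valence electron; Si⁺ still has 3 valence electrons.
Breaking into a closed-shell core is much more expensive than removing a leftover valence electron — Li has the largest IE_2 here.
Valence configurations: Be⁺ [He]2s¹, C⁺ [He]2s²2p¹, Ca⁺ [Ar]4s¹, Si⁺ [Ne]3s²3p¹.
Approximate IE_2 values (kJ/mol): Be 1757, C 2353, Li 7298, Ca 1145, Si 1577.
Overall IE_2 order: Ca < Si < Be < C < Li.

Ca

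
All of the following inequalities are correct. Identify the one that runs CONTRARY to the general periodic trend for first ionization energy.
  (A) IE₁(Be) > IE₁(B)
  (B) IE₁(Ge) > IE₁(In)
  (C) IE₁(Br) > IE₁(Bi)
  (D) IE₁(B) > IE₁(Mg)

The general trend: first ionization energy increases across a period and decreases down a group.
(A) Be (period 2, group 2) vs B (period 2, group 13): the stated order contradicts the simple trend.
(B) Ge (period 4, group 14) vs In (period 5, group 13): the stated order agrees with the simple trend.
(C) Br (period 4, group 17) vs Bi (period 6, group 15): the stated order agrees with the simple trend.
(D) B (period 2, group 13) vs Mg (period 3, group 2): the stated order agrees with the simple trend.
The exception is (A): removing B's lone 2p electron is easier than breaking Be's filled 2s².

(A)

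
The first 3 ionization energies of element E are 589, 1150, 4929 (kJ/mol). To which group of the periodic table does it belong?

Group 2

Look for the largest jump between consecutive ionization energies: IE3/IE2 ≈ 4.3, far larger than any earlier ratio.
That jump marks the point where a core electron is being removed. So the atom has 2 valence electrons.
A main-group element with 2 valence electrons is in group 2.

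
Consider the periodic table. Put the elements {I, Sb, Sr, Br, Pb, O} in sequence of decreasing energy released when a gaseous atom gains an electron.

Br, I, O, Sb, Pb, Sr

Adding an electron releases more energy for atoms nearer the top right (short of the noble gases).
Here both period and group differ, so the two effects have to be weighed against each other.
Pb > Sr: the two effects oppose for this pair; the across-period effect wins (35 vs 5 kJ/mol).
Sb > Pb: both effects reinforce here, so Sb is clearly the higher of the two.
O > Sb: both effects reinforce here, so O is clearly the higher of the two.
I > O: period and group pull opposite ways; the across-period shift dominates (295 vs 141 kJ/mol).
Br > I: Br sits above I in group 17, so the down-group effect alone puts Br higher.
Tabulated electron affinity (kJ/mol): O 141, Br 325, Sr 5, Sb 103, I 295, Pb 35.
So from highest to lowest: Br > I > O > Sb > Pb > Sr.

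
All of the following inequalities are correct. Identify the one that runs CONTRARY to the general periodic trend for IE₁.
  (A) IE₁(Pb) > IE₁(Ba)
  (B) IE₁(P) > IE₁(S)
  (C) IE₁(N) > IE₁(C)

The general trend: IE₁ increases across a period and decreases down a group.
(A) Pb (period 6, group 14) vs Ba (period 6, group 2): the stated order agrees with the simple trend.
(B) P (period 3, group 15) vs S (period 3, group 16): the stated order contradicts the simple trend.
(C) N (period 2, group 15) vs C (period 2, group 14): the stated order agrees with the simple trend.
The exception is (B): S (3p⁴) ionizes more easily than half-filled P (3p³) because the paired 3p electron in S is pushed out by e⁻–e⁻ repulsion.

(B)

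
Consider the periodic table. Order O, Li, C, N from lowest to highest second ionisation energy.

C < N < O < Li

Consider each +1 ion: O⁺ still has 5 valence electrons; Li⁺ is the bare [He] core; C⁺ still has 3 valence electrons; N⁺ still has 4 valence electrons.
Pulling an electron out of a noble-gas core costs far more than removing a remaining valence electron, so Li sits at the high end of IE_2.
Valence configurations: O⁺ [He]2s²2p³, C⁺ [He]2s²2p¹, N⁺ [He]2s²2p².
Tabulated IE_2 (kJ/mol): O 3388, Li 7298, C 2353, N 2856.
Putting it together, IE_2: C < N < O < Li.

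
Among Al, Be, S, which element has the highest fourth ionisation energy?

After 3 electrons have been removed, what remains? Al³⁺ is the bare [Ne] core; Be³⁺ is already 1 electron into the core; S³⁺ still has 3 valence electrons.
Core electrons are held far more tightly than valence electrons, so Al and Be top the IE_4 order.
Tabulated IE_4 (kJ/mol): Al 11577, Be 21007, S 4556.
Putting it together, IE_4: S < Al < Be.

Be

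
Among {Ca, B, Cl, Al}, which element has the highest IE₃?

Ca

After 2 electrons have been removed, what remains? Ca²⁺ is the bare [Ar] core; B²⁺ still has 1 valence electron; Cl²⁺ still has 5 valence electrons; Al²⁺ still has 1 valence electron.
Breaking into a closed-shell core is much more expensive than removing a leftover valence electron — Ca has the largest IE_3 here.
Valence configurations: B²⁺ [He]2s¹, Cl²⁺ [Ne]3s²3p³, Al²⁺ [Ne]3s¹.
Tabulated IE_3 (kJ/mol): Ca 4912, B 3660, Cl 3822, Al 2745.
Overall IE_3 order: Al < B < Cl < Ca.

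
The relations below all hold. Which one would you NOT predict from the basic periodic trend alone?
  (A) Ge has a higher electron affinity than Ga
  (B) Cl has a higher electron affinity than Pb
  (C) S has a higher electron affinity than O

(C)

The general trend: electron affinity increases across a period and decreases down a group.
(A) Ge (period 4, group 14) vs Ga (period 4, group 13): the stated order agrees with the simple trend.
(B) Cl (period 3, group 17) vs Pb (period 6, group 14): the stated order agrees with the simple trend.
(C) S (period 3, group 16) vs O (period 2, group 16): the stated order contradicts the simple trend.
The exception is (C): the compact 2p subshell of O repels the added electron more than S's larger 3p does.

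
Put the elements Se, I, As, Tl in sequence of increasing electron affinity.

Tl < As < Se < I

Electron affinity generally becomes more exothermic across a period toward the halogens and less exothermic down a group.
These span different periods and groups, so the two trends combine.
As > Tl: both effects reinforce here, so As is clearly the higher of the two.
Se > As: both are in period 4; the period trend gives Se the larger value.
I > Se: period and group pull opposite ways; the across-period shift dominates (295 vs 195 kJ/mol).
Tabulated electron affinity (kJ/mol): As 78, Se 195, I 295, Tl 19.
So from lowest to highest: Tl < As < Se < I.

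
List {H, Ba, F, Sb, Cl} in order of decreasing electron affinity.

H is in period 1, group 1; F is in period 2, group 17; Cl is in period 3, group 17; Sb is in period 5, group 15; Ba is in period 6, group 2.
Atoms with high Z_eff and room in the valence shell (especially the halogens) have the most exothermic electron affinities.
Here both period and group differ, so the two effects have to be weighed against each other.
H > Ba: the two effects oppose for this pair; the down-group effect wins (73 vs 14 kJ/mol).
Sb > H: period and group pull opposite ways; the across-period shift dominates (103 vs 73 kJ/mol).
F > Sb: both effects reinforce here, so F is clearly the higher of the two.
Cl > F: this pair runs against the simple trend — see the exception note.
Note the exception: Cl has a higher electron affinity than F, contrary to the simple trend — F's small 2p subshell makes the incoming electron feel strong e⁻–e⁻ repulsion, so Cl actually releases more energy on gaining an electron.
Approximate values (kJ/mol): H 73, F 328, Cl 349, Sb 103, Ba 14.
So from highest to lowest: Cl > F > Sb > H > Ba.

Cl > F > Sb > H > Ba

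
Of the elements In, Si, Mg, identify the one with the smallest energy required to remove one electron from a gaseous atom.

In

Mg is in period 3, group 2; Si is in period 3, group 14; In is in period 5, group 13.
First ionization energy rises across a period (greater Z_eff holds electrons more tightly) and falls down a group (valence electrons are farther from the nucleus).
These span different periods and groups, so the two trends combine.
Mg > In: period and group pull opposite ways; the down-group shift dominates (738 vs 558 kJ/mol).
Si > Mg: both are in period 3; the period trend gives Si the larger value.
Tabulated first ionization energy (kJ/mol): Mg 738, Si 786, In 558.
The smallest energy required to remove one electron from a gaseous atom among these belongs to In.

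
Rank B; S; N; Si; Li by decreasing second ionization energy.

Li > N > B > S > Si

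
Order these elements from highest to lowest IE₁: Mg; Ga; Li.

Mg > Ga > Li

Li is in period 2, group 1; Mg is in period 3, group 2; Ga is in period 4, group 13.
First ionization energy rises across a period (greater Z_eff holds electrons more tightly) and falls down a group (valence electrons are farther from the nucleus).
A diagonal step moves right (one effect) and down (the opposite effect) at once.
Ga > Li: period and group pull opposite ways; the across-period shift dominates (579 vs 520 kJ/mol).
Mg > Ga: the two effects oppose for this pair; the down-group effect wins (738 vs 579 kJ/mol).
For reference (kJ/mol): Li 520, Mg 738, Ga 579.
So from highest to lowest: Mg > Ga > Li.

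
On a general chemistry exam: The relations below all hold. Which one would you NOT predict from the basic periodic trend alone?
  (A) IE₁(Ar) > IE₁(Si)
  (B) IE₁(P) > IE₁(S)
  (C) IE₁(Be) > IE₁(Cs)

(B)

The general trend: IE₁ increases across a period and decreases down a group.
(A) Ar (period 3, group 18) vs Si (period 3, group 14): the stated order agrees with the simple trend.
(B) P (period 3, group 15) vs S (period 3, group 16): the stated order contradicts the simple trend.
(C) Be (period 2, group 2) vs Cs (period 6, group 1): the stated order agrees with the simple trend.
The exception is (B): S (3p⁴) ionizes more easily than half-filled P (3p³) because the paired 3p electron in S is pushed out by e⁻–e⁻ repulsion.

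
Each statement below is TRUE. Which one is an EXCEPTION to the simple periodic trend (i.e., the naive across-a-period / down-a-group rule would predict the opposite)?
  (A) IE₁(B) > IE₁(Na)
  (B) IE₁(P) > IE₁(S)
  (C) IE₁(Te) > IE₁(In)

(B)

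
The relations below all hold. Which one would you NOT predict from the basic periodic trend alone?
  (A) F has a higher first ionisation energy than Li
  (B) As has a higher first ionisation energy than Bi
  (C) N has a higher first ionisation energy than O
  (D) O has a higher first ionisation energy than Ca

The general trend: first ionisation energy increases across a period and decreases down a group.
(A) F (period 2, group 17) vs Li (period 2, group 1): the stated order agrees with the simple trend.
(B) As (period 4, group 15) vs Bi (period 6, group 15): the stated order agrees with the simple trend.
(C) N (period 2, group 15) vs O (period 2, group 16): the stated order contradicts the simple trend.
(D) O (period 2, group 16) vs Ca (period 4, group 2): the stated order agrees with the simple trend.
The exception is (C): pairing an electron in O's 2p⁴ costs repulsion energy, so O ionizes more easily than half-filled N (2p³).

(C)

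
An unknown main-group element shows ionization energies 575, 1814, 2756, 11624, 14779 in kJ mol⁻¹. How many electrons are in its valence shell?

3

Look for the largest jump between consecutive ionization energies: IE4/IE3 ≈ 4.2, far larger than any earlier ratio.
That jump marks the point where a core electron is being removed. So the atom has 3 valence electrons.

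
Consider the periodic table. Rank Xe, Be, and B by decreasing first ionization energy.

Xe > Be > B

Be is in period 2, group 2; B is in period 2, group 13; Xe is in period 5, group 18.
Removing the outermost electron gets harder across a period and easier down a group.
These span different periods and groups, so the two trends combine.
Be > B: this pair runs against the simple trend — see the exception note.
Xe > Be: the two effects oppose for this pair; the across-period effect wins (1170 vs 900 kJ/mol).
Note the exception: Be has a higher first ionization energy than B, contrary to the simple trend — removing B's lone 2p electron is easier than breaking Be's filled 2s².
Approximate values (kJ/mol): Be 900, B 801, Xe 1170.
So from highest to lowest: Xe > Be > B.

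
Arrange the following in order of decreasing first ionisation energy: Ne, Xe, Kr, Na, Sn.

Ne > Kr > Xe > Sn > Na

Ne is in period 2, group 18; Na is in period 3, group 1; Kr is in period 4, group 18; Sn is in period 5, group 14; Xe is in period 5, group 18.
First ionization energy rises across a period (greater Z_eff holds electrons more tightly) and falls down a group (valence electrons are farther from the nucleus).
Here both period and group differ, so the two effects have to be weighed against each other.
Sn > Na: period and group pull opposite ways; the across-period shift dominates (709 vs 496 kJ/mol).
Xe > Sn: both are in period 5; the period trend gives Xe the larger value.
Kr > Xe: Kr sits above Xe in group 18, so the down-group effect alone puts Kr higher.
Ne > Kr: Ne sits above Kr in group 18, so the down-group effect alone puts Ne higher.
Approximate values (kJ/mol): Ne 2081, Na 496, Kr 1351, Sn 709, Xe 1170.
So from highest to lowest: Ne > Kr > Xe > Sn > Na.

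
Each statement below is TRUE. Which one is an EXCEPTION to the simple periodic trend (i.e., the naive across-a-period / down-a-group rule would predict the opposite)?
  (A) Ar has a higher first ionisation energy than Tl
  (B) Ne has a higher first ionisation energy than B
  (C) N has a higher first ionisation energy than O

The general trend: first ionisation energy increases across a period and decreases down a group.
(A) Ar (period 3, group 18) vs Tl (period 6, group 13): the stated order agrees with the simple trend.
(B) Ne (period 2, group 18) vs B (period 2, group 13): the stated order agrees with the simple trend.
(C) N (period 2, group 15) vs O (period 2, group 16): the stated order contradicts the simple trend.
The exception is (C): pairing an electron in O's 2p⁴ costs repulsion energy, so O ionizes more easily than half-filled N (2p³).

(C)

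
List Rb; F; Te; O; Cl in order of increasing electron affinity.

Rb, O, Te, F, Cl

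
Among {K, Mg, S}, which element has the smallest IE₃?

S

Consider each +2 ion: K²⁺ is already 1 electron into the core; Mg²⁺ is the bare [Ne] core; S²⁺ still has 4 valence electrons.
Breaking into a closed-shell core is much more expensive than removing a leftover valence electron — K and Mg have the largest IE_3 here.
Tabulated IE_3 (kJ/mol): K 4420, Mg 7733, S 3357.
Overall IE_3 order: S < K < Mg.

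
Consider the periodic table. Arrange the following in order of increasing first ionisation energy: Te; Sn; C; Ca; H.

Ca < Sn < Te < C < H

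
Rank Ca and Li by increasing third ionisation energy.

Ca < Li

The third ionization energy removes an electron from the +2 ion. For each element: Ca²⁺ is the bare [Ar] core; Li²⁺ is already 1 electron into the core.
All of these are removing an electron from a noble-gas core or deeper; the smaller core (lower principal quantum number) is held far more tightly, and within a period the higher nuclear charge binds the same core more tightly.
Approximate IE_3 values (kJ/mol): Ca 4912, Li 11815.
Putting it together, IE_3: Ca < Li.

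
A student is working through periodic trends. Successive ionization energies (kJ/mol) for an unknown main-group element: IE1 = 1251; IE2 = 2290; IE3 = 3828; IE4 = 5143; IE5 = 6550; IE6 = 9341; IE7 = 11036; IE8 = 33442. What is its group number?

Group 17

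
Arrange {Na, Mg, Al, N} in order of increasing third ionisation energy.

After 2 electrons have been removed, what remains? Na²⁺ is already 1 electron into the core; Mg²⁺ is the bare [Ne] core; Al²⁺ still has 1 valence electron; N²⁺ still has 3 valence electrons.
Breaking into a closed-shell core is much more expensive than removing a leftover valence electron — Na and Mg have the largest IE_3 here.
Valence configurations: Al²⁺ [Ne]3s¹, N²⁺ [He]2s²2p¹.
The numbers (kJ/mol): Na 6910, Mg 7733, Al 2745, N 4578.
Hence IE_3: Al < N < Na < Mg.

Al < N < Na < Mg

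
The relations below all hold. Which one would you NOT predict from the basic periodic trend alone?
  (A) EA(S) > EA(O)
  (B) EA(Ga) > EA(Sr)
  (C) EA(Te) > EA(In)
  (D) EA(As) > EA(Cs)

(A)

The general trend: electron affinity increases across a period and decreases down a group.
(A) S (period 3, group 16) vs O (period 2, group 16): the stated order contradicts the simple trend.
(B) Ga (period 4, group 13) vs Sr (period 5, group 2): the stated order agrees with the simple trend.
(C) Te (period 5, group 16) vs In (period 5, group 13): the stated order agrees with the simple trend.
(D) As (period 4, group 15) vs Cs (period 6, group 1): the stated order agrees with the simple trend.
The exception is (A): the compact 2p subshell of O repels the added electron more than S's larger 3p does.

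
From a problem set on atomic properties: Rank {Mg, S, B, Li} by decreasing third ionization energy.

After 2 electrons have been removed, what remains? Mg²⁺ is the bare [Ne] core; S²⁺ still has 4 valence electrons; B²⁺ still has 1 valence electron; Li²⁺ is already 1 electron into the core.
Breaking into a closed-shell core is much more expensive than removing a leftover valence electron — Mg and Li have the largest IE_3 here.
Valence configurations: S²⁺ [Ne]3s²3p², B²⁺ [He]2s¹.
Tabulated IE_3 (kJ/mol): Mg 7733, S 3357, B 3660, Li 11815.
Putting it together, IE_3: S < B < Mg < Li.

Li > Mg > B > S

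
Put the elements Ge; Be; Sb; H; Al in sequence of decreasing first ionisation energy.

H is in period 1, group 1; Be is in period 2, group 2; Al is in period 3, group 13; Ge is in period 4, group 14; Sb is in period 5, group 15.
Across a period the outer electron is held more tightly (higher IE₁); down a group it sits in a higher shell, more shielded, and comes off more easily.
These sit on a diagonal, where the across-period and down-group effects partly cancel.
Ge > Al: the two effects oppose for this pair; the across-period effect wins (762 vs 578 kJ/mol).
Sb > Ge: period and group pull opposite ways; the across-period shift dominates (831 vs 762 kJ/mol).
Be > Sb: the two effects oppose for this pair; the down-group effect wins (900 vs 831 kJ/mol).
H > Be: period and group pull opposite ways; the down-group shift dominates (1312 vs 900 kJ/mol).
Tabulated first ionization energy (kJ/mol): H 1312, Be 900, Al 578, Ge 762, Sb 831.
So from highest to lowest: H > Be > Sb > Ge > Al.

H > Be > Sb > Ge > Al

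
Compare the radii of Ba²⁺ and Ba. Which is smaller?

Forming Ba²⁺ removes 2 electrons from Ba. Fewer electrons for the same nuclear charge means less shielding and a higher Z_eff on the remaining electrons, and for main-group metals the entire outer shell is lost.
A cation is smaller than its parent atom: Ba²⁺ < Ba.

Ba²⁺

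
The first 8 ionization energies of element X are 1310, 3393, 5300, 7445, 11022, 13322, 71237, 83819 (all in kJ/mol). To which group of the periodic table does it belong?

Look for the largest jump between consecutive ionization energies: IE7/IE6 ≈ 5.3, far larger than any earlier ratio.
That jump marks the point where a core electron is being removed. So the atom has 6 valence electrons.
A main-group element with 6 valence electrons is in group 16.

Group 16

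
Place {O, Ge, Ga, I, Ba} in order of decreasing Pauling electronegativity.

O is in period 2, group 16; Ga is in period 4, group 13; Ge is in period 4, group 14; I is in period 5, group 17; Ba is in period 6, group 2.
Atoms toward the upper right of the periodic table pull bonding electrons most strongly.
These span different periods and groups, so the two trends combine.
Ga > Ba: relative to Ba, both the across-period and down-group shifts push Ga's electronegativity up.
Ge > Ga: both are in period 4; the period trend gives Ge the larger value.
I > Ge: period and group pull opposite ways; the across-period shift dominates (2.66 vs 2.01).
O > I: the two effects oppose for this pair; the down-group effect wins (3.44 vs 2.66).
For reference (Pauling): O 3.44, Ga 1.81, Ge 2.01, I 2.66, Ba 0.89.
So from highest to lowest: O > I > Ge > Ga > Ba.

O, I, Ge, Ga, Ba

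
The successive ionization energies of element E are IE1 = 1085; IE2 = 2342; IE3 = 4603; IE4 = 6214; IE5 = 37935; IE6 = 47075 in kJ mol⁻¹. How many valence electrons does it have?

Look for the largest jump between consecutive ionization energies: IE5/IE4 ≈ 6.1, far larger than any earlier ratio.
That jump marks the point where a core electron is being removed. So the atom has 4 valence electrons.

4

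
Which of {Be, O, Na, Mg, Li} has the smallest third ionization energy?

After 2 electrons have been removed, what remains? Be²⁺ is the bare [He] core; O²⁺ still has 4 valence electrons; Na²⁺ is already 1 electron into the core; Mg²⁺ is the bare [Ne] core; Li²⁺ is already 1 electron into the core.
Breaking into a closed-shell core is much more expensive than removing a leftover valence electron — Na, Mg, Li and Be have the largest IE_3 here.
Tabulated IE_3 (kJ/mol): Be 14849, O 5300, Na 6910, Mg 7733, Li 11815.
Hence IE_3: O < Na < Mg < Li < Be.

O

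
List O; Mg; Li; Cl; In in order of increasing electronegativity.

Li, Mg, In, Cl, O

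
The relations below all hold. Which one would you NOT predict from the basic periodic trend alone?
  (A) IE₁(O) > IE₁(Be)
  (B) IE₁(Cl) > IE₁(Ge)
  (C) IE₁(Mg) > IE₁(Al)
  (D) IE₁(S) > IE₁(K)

(C)

The general trend: IE₁ increases across a period and decreases down a group.
(A) O (period 2, group 16) vs Be (period 2, group 2): the stated order agrees with the simple trend.
(B) Cl (period 3, group 17) vs Ge (period 4, group 14): the stated order agrees with the simple trend.
(C) Mg (period 3, group 2) vs Al (period 3, group 13): the stated order contradicts the simple trend.
(D) S (period 3, group 16) vs K (period 4, group 1): the stated order agrees with the simple trend.
The exception is (C): Al's single 3p electron is easier to remove than one from Mg's filled 3s².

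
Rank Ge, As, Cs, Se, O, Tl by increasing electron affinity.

EA tends to increase across a period and decrease down a group, though the pattern is less regular than for IE or radius.
Neither a single period nor a single group — weigh both effects.
Cs > Tl: this pair runs against the simple trend — see the exception note.
As > Cs: relative to Cs, both the across-period and down-group shifts push As's electron affinity up.
Ge > As: this pair runs against the simple trend — see the exception note.
O > Ge: both effects reinforce here, so O is clearly the higher of the two.
Se > O: this pair runs against the simple trend — see the exception note.
Note the exception: Cs has a higher electron affinity than Tl, contrary to the simple trend — Tl's ns²np¹ configuration gives only a small electron affinity — the sparsely filled np subshell binds an added electron weakly.
Note the exception: Ge has a higher electron affinity than As, contrary to the simple trend — adding an electron to As's half-filled 4p³ is unfavourable, so Ge (4p²) has the more exothermic EA.
Note the exception: Se has a higher electron affinity than O, contrary to the simple trend — O's compact 2p subshell gives strong electron–electron repulsion on the added electron.
For reference (kJ/mol): O 141, Ge 119, As 78, Se 195, Cs 46, Tl 19.
So from lowest to highest: Tl < Cs < As < Ge < O < Se.

Tl < Cs < As < Ge < O < Se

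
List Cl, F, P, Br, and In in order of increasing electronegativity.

In, P, Br, Cl, F

F is in period 2, group 17; P is in period 3, group 15; Cl is in period 3, group 17; Br is in period 4, group 17; In is in period 5, group 13.
Atoms toward the upper right of the periodic table pull bonding electrons most strongly.
These span different periods and groups, so the two trends combine.
P > In: relative to In, both the across-period and down-group shifts push P's electronegativity up.
Br > P: the two effects oppose for this pair; the across-period effect wins (2.96 vs 2.19).
Cl > Br: they share group 17; the group trend gives Cl the larger value.
F > Cl: they share group 17; the group trend gives F the larger value.
Approximate values (Pauling): F 3.98, P 2.19, Cl 3.16, Br 2.96, In 1.78.
So from lowest to highest: In < P < Br < Cl < F.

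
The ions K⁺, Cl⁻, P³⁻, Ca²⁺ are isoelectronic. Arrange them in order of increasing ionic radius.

All of these have 18 electrons, so size is governed by nuclear charge alone: the more protons, the stronger the pull on the same electron cloud, and the smaller the ion.
Nuclear charges: Ca²⁺ (Z=20), K⁺ (Z=19), Cl⁻ (Z=17), P³⁻ (Z=15).
Smallest to largest: Ca²⁺ < K⁺ < Cl⁻ < P³⁻.

Ca²⁺, K⁺, Cl⁻, P³⁻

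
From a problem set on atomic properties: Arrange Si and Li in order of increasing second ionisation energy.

Si < Li

After 1 electron has been removed, what remains? Si⁺ still has 3 valence electrons; Li⁺ is the bare [He] core.
Pulling an electron out of a noble-gas core costs far more than removing a remaining valence electron, so Li sits at the high end of IE_2.
Tabulated IE_2 (kJ/mol): Si 1577, Li 7298.
So the second ionization energies run Si < Li.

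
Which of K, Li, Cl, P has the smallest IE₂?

P

IE_2 is the cost of taking one more electron from the +1 cation: K⁺ is the bare [Ar] core; Li⁺ is the bare [He] core; Cl⁺ still has 6 valence electrons; P⁺ still has 4 valence electrons.
Pulling an electron out of a noble-gas core costs far more than removing a remaining valence electron, so K and Li sit at the high end of IE_2.
Valence configurations: Cl⁺ [Ne]3s²3p⁴, P⁺ [Ne]3s²3p².
Approximate IE_2 values (kJ/mol): K 3052, Li 7298, Cl 2298, P 1907.
So the second ionization energies run P < Cl < K < Li.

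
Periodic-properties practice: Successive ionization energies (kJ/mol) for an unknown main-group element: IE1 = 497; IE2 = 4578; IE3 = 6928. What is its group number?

Look for the largest jump between consecutive ionization energies: IE2/IE1 ≈ 9.2, far larger than any earlier ratio.
That jump marks the point where a core electron is being removed. So the atom has 1 valence electron.
A main-group element with 1 valence electron is in group 1.

Group 1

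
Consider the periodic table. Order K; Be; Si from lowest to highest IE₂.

The second ionization energy removes an electron from the +1 ion. For each element: K⁺ is the bare [Ar] core; Be⁺ still has 1 valence electron; Si⁺ still has 3 valence electrons.
Pulling an electron out of a noble-gas core costs far more than removing a remaining valence electron, so K sits at the high end of IE_2.
Valence configurations: Be⁺ [He]2s¹, Si⁺ [Ne]3s²3p¹.
Approximate IE_2 values (kJ/mol): K 3052, Be 1757, Si 1577.
Putting it together, IE_2: Si < Be < K.

Si < Be < K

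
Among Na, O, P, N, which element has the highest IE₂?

The second ionization energy removes an electron from the +1 ion. For each element: Na⁺ is the bare [Ne] core; O⁺ still has 5 valence electrons; P⁺ still has 4 valence electrons; N⁺ still has 4 valence electrons.
Core electrons are held far more tightly than valence electrons, so Na tops the IE_2 order.
Valence configurations: O⁺ [He]2s²2p³, P⁺ [Ne]3s²3p², N⁺ [He]2s²2p².
The numbers (kJ/mol): Na 4562, O 3388, P 1907, N 2856.
Putting it together, IE_2: P < N < O < Na.

Na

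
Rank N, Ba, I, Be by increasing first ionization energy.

Across a period the outer electron is held more tightly (higher IE₁); down a group it sits in a higher shell, more shielded, and comes off more easily.
Here both period and group differ, so the two effects have to be weighed against each other.
Be > Ba: Be sits above Ba in group 2, so the down-group effect alone puts Be higher.
I > Be: the two effects oppose for this pair; the across-period effect wins (1008 vs 900 kJ/mol).
N > I: the two effects oppose for this pair; the down-group effect wins (1402 vs 1008 kJ/mol).
For reference (kJ/mol): Be 900, N 1402, I 1008, Ba 503.
So from lowest to highest: Ba < Be < I < N.

Ba < Be < I < N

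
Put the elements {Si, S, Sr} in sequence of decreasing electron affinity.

Si is in period 3, group 14; S is in period 3, group 16; Sr is in period 5, group 2.
Electron affinity generally becomes more exothermic across a period toward the halogens and less exothermic down a group.
Here both period and group differ, so the two effects have to be weighed against each other.
Si > Sr: both effects reinforce here, so Si is clearly the higher of the two.
S > Si: S lies to the right of Si in period 3, so the across-period effect alone puts S higher.
Tabulated electron affinity (kJ/mol): Si 134, S 200, Sr 5.
So from highest to lowest: S > Si > Sr.

S > Si > Sr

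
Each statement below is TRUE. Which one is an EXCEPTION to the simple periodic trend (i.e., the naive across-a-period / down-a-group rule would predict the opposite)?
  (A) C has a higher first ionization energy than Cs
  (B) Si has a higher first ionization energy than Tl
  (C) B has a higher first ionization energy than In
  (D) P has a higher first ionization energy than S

(D)

The general trend: first ionization energy increases across a period and decreases down a group.
(A) C (period 2, group 14) vs Cs (period 6, group 1): the stated order agrees with the simple trend.
(B) Si (period 3, group 14) vs Tl (period 6, group 13): the stated order agrees with the simple trend.
(C) B (period 2, group 13) vs In (period 5, group 13): the stated order agrees with the simple trend.
(D) P (period 3, group 15) vs S (period 3, group 16): the stated order contradicts the simple trend.
The exception is (D): S (3p⁴) ionizes more easily than half-filled P (3p³) because the paired 3p electron in S is pushed out by e⁻–e⁻ repulsion.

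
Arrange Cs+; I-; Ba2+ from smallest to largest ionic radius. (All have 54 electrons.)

Ba2+ < Cs+ < I-

All of these have 54 electrons, so size is governed by nuclear charge alone: the more protons, the stronger the pull on the same electron cloud, and the smaller the ion.
Nuclear charges: Ba2+ (Z=56), Cs+ (Z=55), I- (Z=53).
Smallest to largest: Ba2+ < Cs+ < I-.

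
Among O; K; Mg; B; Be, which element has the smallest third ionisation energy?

Consider each +2 ion: O²⁺ still has 4 valence electrons; K²⁺ is already 1 electron into the core; Mg²⁺ is the bare [Ne] core; B²⁺ still has 1 valence electron; Be²⁺ is the bare [He] core.
Usually core removal costs more than valence removal, but here the competition is close: a tightly held n=2 valence electron can cost more to remove than an n=3 core electron, so the actual values have to decide it.
Valence configurations: O²⁺ [He]2s²2p², B²⁺ [He]2s¹.
The numbers (kJ/mol): O 5300, K 4420, Mg 7733, B 3660, Be 14849.
So the third ionization energies run B < K < O < Mg < Be.

B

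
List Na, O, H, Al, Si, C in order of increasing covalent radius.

H is in period 1, group 1; C is in period 2, group 14; O is in period 2, group 16; Na is in period 3, group 1; Al is in period 3, group 13; Si is in period 3, group 14.
Across a period the added protons contract the valence shell; down a group each new principal shell makes the atom larger.
Here both period and group differ, so the two effects have to be weighed against each other.
O > H: period and group pull opposite ways; the down-group shift dominates (63 vs 32 pm).
C > O: C lies to the left of O in period 2, so the across-period effect alone puts C larger.
Si > C: Si sits below C in group 14, so the down-group effect alone puts Si larger.
Al > Si: both are in period 3; the period trend gives Al the larger value.
Na > Al: both are in period 3; the period trend gives Na the larger value.
For reference (pm): H 32, C 75, O 63, Na 155, Al 126, Si 116.
So from smallest to largest: H < O < C < Si < Al < Na.

H, O, C, Si, Al, Na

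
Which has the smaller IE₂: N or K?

After 1 electron has been removed, what remains? N⁺ still has 4 valence electrons; K⁺ is the bare [Ar] core.
Breaking into a closed-shell core is much more expensive than removing a leftover valence electron — K has the largest IE_2 here.
Tabulated IE_2 (kJ/mol): N 2856, K 3052.
So the second ionization energies run N < K.

N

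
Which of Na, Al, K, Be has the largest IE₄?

Consider each +3 ion: Na³⁺ is already 2 electrons into the core; Al³⁺ is the bare [Ne] core; K³⁺ is already 2 electrons into the core; Be³⁺ is already 1 electron into the core.
All of these are removing an electron from a noble-gas core or deeper; the smaller core (lower principal quantum number) is held far more tightly, and within a period the higher nuclear charge binds the same core more tightly.
Approximate IE_4 values (kJ/mol): Na 9543, Al 11577, K 5877, Be 21007.
Putting it together, IE_4: K < Na < Al < Be.

Be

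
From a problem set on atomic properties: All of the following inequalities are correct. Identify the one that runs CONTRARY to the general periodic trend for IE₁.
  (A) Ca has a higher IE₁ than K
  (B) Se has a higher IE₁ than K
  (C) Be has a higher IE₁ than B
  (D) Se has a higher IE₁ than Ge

The general trend: IE₁ increases across a period and decreases down a group.
(A) Ca (period 4, group 2) vs K (period 4, group 1): the stated order agrees with the simple trend.
(B) Se (period 4, group 16) vs K (period 4, group 1): the stated order agrees with the simple trend.
(C) Be (period 2, group 2) vs B (period 2, group 13): the stated order contradicts the simple trend.
(D) Se (period 4, group 16) vs Ge (period 4, group 14): the stated order agrees with the simple trend.
The exception is (C): removing B's lone 2p electron is easier than breaking Be's filled 2s².

(C)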